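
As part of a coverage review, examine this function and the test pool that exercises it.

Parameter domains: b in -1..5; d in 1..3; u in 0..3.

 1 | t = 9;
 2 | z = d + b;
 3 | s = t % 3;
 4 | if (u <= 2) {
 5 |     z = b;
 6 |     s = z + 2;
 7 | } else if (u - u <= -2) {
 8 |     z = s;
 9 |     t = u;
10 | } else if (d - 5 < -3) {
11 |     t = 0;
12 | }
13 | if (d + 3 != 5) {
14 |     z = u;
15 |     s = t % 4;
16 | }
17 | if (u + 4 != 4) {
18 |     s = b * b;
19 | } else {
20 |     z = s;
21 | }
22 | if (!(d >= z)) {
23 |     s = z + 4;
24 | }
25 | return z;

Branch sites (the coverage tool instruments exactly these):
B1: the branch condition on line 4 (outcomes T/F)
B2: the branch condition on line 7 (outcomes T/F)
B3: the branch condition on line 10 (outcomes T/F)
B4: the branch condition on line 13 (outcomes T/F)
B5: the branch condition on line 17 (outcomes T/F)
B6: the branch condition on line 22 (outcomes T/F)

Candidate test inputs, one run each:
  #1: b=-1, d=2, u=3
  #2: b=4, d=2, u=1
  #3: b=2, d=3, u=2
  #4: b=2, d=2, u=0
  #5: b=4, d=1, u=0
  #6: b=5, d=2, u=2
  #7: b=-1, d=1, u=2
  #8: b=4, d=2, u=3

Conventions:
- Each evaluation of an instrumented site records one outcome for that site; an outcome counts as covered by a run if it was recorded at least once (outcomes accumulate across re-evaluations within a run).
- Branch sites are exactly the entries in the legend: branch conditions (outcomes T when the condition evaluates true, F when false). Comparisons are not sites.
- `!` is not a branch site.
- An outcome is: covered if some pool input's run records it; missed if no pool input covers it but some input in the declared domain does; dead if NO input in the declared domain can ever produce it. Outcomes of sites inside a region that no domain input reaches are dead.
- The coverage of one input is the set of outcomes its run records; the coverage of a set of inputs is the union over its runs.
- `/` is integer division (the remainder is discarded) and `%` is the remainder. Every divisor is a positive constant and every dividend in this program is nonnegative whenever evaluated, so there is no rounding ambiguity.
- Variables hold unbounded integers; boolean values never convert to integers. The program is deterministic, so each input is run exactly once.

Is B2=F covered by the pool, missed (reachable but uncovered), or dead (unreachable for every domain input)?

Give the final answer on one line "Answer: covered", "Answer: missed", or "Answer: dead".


B2=F is recorded by pool input(s) 1, 8 -> covered
Answer: covered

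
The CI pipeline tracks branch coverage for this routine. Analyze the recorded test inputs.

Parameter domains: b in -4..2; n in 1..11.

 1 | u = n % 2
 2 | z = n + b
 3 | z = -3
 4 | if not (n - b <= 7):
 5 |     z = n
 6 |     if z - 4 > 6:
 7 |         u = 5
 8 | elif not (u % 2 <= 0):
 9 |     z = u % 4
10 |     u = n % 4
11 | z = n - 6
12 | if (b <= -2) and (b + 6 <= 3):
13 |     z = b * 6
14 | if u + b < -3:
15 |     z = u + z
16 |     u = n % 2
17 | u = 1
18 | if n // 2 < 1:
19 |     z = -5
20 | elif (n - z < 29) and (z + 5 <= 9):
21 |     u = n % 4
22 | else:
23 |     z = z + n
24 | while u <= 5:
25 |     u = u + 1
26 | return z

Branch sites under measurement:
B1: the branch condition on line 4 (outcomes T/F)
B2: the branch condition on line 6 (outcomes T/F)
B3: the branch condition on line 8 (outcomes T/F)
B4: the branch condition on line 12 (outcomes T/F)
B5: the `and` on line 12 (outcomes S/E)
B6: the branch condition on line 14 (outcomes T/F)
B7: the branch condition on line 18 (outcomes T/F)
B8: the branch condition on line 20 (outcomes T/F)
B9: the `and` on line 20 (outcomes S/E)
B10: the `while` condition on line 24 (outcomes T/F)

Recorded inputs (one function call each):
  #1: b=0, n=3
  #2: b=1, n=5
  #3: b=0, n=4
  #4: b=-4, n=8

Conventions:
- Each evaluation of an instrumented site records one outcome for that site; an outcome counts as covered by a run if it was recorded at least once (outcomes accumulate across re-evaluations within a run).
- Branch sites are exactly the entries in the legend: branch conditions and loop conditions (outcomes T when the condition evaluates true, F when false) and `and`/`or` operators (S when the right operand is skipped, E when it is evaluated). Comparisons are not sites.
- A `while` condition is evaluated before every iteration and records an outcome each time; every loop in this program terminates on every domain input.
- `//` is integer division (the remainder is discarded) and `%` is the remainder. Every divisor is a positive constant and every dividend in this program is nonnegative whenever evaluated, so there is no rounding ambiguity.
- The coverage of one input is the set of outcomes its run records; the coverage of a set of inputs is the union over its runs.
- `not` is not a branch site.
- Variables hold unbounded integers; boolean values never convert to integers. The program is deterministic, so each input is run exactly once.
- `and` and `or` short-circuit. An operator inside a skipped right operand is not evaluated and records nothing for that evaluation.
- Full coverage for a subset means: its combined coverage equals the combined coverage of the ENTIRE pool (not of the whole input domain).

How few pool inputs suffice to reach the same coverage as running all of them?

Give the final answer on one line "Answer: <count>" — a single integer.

run #1 (b=0, n=3) records B1=F, B3=T, B4=F, B5=S, B6=F, B7=F, B8=T, B9=E, B10=T, B10=F
run #2 (b=1, n=5) records B1=F, B3=T, B4=F, B5=S, B6=F, B7=F, B8=T, B9=E, B10=T, B10=F
run #3 (b=0, n=4) records B1=F, B3=F, B4=F, B5=S, B6=F, B7=F, B8=T, B9=E, B10=T, B10=F
run #4 (b=-4, n=8) records B1=T, B2=F, B4=T, B5=E, B6=T, B7=F, B8=F, B9=S, B10=T, B10=F
pool-wide coverage (18 outcomes): B1=T, B1=F, B2=F, B3=T, B3=F, B4=T, B4=F, B5=S, B5=E, B6=T, B6=F, B7=F, B8=T, B8=F, B9=S, B9=E, B10=T, B10=F
size 1 is not enough: best union over all size-1 subsets is 10/18
size 2 is not enough: best union over all size-2 subsets is 17/18
at size 3, {1, 3, 4} reaches all 18 outcomes; every lexicographically earlier size-3 subset fails

Answer: 3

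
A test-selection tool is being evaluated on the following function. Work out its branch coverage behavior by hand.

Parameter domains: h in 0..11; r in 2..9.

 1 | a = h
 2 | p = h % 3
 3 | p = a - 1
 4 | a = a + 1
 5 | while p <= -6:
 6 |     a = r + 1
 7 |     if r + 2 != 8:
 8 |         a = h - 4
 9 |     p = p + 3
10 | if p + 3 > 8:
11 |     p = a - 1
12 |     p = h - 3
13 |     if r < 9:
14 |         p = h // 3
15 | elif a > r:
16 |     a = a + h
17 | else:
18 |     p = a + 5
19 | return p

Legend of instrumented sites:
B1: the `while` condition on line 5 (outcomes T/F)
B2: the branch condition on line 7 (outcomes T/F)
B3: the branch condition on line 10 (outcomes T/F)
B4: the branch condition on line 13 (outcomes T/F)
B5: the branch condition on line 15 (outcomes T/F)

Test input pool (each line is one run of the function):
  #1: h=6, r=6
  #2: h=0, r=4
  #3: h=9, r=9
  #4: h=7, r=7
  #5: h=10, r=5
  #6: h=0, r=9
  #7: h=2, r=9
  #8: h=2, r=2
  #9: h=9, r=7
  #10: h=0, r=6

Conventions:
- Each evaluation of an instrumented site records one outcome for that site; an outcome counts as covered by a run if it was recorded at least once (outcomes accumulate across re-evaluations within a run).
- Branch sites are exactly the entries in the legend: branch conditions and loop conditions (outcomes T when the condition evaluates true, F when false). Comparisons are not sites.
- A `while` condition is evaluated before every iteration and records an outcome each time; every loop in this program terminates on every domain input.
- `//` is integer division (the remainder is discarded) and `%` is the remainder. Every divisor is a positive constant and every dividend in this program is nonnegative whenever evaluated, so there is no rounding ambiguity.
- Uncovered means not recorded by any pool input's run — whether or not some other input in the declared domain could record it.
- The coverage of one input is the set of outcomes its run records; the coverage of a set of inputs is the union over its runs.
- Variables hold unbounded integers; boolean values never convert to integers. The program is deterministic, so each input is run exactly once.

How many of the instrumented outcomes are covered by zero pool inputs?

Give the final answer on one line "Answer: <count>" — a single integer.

input #1 (h=6, r=6): events B1->F, B3->F, B5->T; covers B1=F, B3=F, B5=T
input #2 (h=0, r=4): events B1->F, B3->F, B5->F; covers B1=F, B3=F, B5=F
input #3 (h=9, r=9): events B1->F, B3->T, B4->F; covers B1=F, B3=T, B4=F
input #4 (h=7, r=7): events B1->F, B3->T, B4->T; covers B1=F, B3=T, B4=T
input #5 (h=10, r=5): events B1->F, B3->T, B4->T; covers B1=F, B3=T, B4=T
input #6 (h=0, r=9): events B1->F, B3->F, B5->F; covers B1=F, B3=F, B5=F
input #7 (h=2, r=9): events B1->F, B3->F, B5->F; covers B1=F, B3=F, B5=F
input #8 (h=2, r=2): events B1->F, B3->F, B5->T; covers B1=F, B3=F, B5=T
input #9 (h=9, r=7): events B1->F, B3->T, B4->T; covers B1=F, B3=T, B4=T
input #10 (h=0, r=6): events B1->F, B3->F, B5->F; covers B1=F, B3=F, B5=F
union over the pool: B1=F, B3=T, B3=F, B4=T, B4=F, B5=T, B5=F
uncovered (3 of 10): B1=T, B2=T, B2=F

Answer: 3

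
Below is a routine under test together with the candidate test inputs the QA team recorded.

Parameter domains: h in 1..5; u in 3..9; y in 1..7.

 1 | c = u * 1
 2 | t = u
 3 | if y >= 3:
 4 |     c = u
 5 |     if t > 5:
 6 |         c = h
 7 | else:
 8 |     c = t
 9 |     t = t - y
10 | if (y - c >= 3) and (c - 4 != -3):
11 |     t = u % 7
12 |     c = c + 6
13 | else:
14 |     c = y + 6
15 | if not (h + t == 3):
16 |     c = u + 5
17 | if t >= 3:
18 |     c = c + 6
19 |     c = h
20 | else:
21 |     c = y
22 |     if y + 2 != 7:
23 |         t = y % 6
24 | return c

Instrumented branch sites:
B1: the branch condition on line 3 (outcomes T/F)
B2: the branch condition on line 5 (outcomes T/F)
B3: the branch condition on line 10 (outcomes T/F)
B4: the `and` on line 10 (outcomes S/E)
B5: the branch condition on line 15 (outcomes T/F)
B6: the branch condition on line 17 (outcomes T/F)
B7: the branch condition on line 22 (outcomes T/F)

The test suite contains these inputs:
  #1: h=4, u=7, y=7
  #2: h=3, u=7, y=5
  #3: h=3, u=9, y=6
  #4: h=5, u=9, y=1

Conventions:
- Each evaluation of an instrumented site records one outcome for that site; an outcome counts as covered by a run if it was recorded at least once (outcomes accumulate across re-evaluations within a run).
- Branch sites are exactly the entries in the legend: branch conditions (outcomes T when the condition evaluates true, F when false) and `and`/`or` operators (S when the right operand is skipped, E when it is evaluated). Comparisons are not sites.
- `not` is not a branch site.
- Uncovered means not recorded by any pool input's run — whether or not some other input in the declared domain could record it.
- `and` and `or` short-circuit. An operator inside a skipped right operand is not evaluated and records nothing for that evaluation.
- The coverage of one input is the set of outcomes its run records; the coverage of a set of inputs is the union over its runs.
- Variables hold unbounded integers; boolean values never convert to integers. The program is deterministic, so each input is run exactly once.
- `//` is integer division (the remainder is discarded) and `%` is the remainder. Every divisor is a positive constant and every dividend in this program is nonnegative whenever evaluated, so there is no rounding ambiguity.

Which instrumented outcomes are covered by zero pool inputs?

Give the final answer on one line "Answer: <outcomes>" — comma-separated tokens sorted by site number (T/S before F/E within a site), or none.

input #1 (h=4, u=7, y=7): events B1->T, B2->T, B4->E, B3->T, B5->T, B6->F, B7->T; covers B1=T, B2=T, B3=T, B4=E, B5=T, B6=F, B7=T
input #2 (h=3, u=7, y=5): events B1->T, B2->T, B4->S, B3->F, B5->T, B6->T; covers B1=T, B2=T, B3=F, B4=S, B5=T, B6=T
input #3 (h=3, u=9, y=6): events B1->T, B2->T, B4->E, B3->T, B5->T, B6->F, B7->T; covers B1=T, B2=T, B3=T, B4=E, B5=T, B6=F, B7=T
input #4 (h=5, u=9, y=1): events B1->F, B4->S, B3->F, B5->T, B6->T; covers B1=F, B3=F, B4=S, B5=T, B6=T
union over the pool: B1=T, B1=F, B2=T, B3=T, B3=F, B4=S, B4=E, B5=T, B6=T, B6=F, B7=T
uncovered (3 of 14): B2=F, B5=F, B7=F

Answer: B2=F, B5=F, B7=F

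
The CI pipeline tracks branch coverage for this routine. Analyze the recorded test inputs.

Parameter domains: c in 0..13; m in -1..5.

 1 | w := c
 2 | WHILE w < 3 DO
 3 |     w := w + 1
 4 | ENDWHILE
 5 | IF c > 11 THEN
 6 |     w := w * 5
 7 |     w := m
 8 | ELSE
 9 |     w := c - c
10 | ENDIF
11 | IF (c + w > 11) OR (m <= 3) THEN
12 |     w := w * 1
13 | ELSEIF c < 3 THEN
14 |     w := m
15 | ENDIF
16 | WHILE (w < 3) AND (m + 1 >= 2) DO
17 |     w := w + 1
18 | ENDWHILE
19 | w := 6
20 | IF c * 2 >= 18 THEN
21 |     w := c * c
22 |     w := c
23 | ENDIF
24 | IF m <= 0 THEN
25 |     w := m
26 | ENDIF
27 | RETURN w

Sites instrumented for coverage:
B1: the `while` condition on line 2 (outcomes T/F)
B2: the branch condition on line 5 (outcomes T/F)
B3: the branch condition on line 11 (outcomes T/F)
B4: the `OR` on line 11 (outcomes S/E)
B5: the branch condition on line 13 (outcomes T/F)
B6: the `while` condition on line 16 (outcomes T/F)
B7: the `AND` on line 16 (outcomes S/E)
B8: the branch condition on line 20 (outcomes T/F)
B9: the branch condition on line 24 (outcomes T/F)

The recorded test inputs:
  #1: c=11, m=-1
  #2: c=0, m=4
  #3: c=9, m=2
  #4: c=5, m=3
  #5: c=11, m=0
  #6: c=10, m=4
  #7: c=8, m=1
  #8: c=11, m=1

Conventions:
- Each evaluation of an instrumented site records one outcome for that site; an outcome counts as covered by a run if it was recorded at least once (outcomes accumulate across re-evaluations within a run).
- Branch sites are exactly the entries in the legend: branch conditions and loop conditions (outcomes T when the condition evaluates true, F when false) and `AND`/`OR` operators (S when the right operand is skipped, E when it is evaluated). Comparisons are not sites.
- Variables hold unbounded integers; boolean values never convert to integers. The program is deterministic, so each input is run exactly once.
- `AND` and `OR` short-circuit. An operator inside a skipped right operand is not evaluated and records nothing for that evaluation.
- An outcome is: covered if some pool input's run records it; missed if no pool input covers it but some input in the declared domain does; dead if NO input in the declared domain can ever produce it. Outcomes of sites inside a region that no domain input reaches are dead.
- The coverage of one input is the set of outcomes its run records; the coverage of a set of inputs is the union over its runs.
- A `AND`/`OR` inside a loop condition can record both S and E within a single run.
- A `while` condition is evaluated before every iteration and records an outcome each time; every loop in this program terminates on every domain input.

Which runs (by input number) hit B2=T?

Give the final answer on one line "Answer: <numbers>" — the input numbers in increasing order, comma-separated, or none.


input #1 (c=11, m=-1): does not produce B2=T
input #2 (c=0, m=4): does not produce B2=T
input #3 (c=9, m=2): does not produce B2=T
input #4 (c=5, m=3): does not produce B2=T
input #5 (c=11, m=0): does not produce B2=T
input #6 (c=10, m=4): does not produce B2=T
input #7 (c=8, m=1): does not produce B2=T
input #8 (c=11, m=1): does not produce B2=T
Answer: none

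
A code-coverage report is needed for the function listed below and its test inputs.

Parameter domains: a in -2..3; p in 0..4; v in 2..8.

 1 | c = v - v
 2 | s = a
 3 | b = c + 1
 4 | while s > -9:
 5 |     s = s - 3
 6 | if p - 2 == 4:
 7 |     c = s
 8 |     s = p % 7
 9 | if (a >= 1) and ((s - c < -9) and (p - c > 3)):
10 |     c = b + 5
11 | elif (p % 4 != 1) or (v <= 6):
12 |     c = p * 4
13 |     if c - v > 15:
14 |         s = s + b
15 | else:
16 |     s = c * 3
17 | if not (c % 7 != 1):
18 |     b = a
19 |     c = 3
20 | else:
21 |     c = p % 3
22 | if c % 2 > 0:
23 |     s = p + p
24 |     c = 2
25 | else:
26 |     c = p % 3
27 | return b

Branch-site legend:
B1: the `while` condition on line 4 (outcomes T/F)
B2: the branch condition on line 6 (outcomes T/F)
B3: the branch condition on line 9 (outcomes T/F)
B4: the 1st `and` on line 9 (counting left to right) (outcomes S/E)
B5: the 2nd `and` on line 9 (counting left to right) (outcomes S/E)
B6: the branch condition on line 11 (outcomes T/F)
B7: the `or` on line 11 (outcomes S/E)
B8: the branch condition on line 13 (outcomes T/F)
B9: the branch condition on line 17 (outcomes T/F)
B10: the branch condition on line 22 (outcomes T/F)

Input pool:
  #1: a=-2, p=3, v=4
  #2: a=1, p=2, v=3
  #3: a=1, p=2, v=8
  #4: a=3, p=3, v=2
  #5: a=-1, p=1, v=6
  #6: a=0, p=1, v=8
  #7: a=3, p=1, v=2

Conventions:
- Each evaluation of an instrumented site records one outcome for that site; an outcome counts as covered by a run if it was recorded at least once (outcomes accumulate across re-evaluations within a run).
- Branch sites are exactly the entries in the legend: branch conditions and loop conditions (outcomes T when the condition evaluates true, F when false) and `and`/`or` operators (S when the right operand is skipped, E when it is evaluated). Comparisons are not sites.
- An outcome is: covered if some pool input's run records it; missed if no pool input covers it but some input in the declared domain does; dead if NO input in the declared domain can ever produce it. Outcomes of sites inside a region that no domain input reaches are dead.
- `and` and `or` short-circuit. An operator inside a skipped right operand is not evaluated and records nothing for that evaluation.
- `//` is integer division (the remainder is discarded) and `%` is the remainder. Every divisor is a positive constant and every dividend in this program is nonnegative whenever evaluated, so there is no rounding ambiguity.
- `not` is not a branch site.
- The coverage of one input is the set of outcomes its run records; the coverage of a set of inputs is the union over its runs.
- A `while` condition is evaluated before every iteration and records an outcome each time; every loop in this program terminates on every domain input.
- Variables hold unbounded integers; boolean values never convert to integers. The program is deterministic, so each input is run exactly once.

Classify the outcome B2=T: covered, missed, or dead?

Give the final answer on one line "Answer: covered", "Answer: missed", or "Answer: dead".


no pool input records B2=T
checking all 210 inputs in the declared domain: B2=T is never recorded -> dead
Answer: dead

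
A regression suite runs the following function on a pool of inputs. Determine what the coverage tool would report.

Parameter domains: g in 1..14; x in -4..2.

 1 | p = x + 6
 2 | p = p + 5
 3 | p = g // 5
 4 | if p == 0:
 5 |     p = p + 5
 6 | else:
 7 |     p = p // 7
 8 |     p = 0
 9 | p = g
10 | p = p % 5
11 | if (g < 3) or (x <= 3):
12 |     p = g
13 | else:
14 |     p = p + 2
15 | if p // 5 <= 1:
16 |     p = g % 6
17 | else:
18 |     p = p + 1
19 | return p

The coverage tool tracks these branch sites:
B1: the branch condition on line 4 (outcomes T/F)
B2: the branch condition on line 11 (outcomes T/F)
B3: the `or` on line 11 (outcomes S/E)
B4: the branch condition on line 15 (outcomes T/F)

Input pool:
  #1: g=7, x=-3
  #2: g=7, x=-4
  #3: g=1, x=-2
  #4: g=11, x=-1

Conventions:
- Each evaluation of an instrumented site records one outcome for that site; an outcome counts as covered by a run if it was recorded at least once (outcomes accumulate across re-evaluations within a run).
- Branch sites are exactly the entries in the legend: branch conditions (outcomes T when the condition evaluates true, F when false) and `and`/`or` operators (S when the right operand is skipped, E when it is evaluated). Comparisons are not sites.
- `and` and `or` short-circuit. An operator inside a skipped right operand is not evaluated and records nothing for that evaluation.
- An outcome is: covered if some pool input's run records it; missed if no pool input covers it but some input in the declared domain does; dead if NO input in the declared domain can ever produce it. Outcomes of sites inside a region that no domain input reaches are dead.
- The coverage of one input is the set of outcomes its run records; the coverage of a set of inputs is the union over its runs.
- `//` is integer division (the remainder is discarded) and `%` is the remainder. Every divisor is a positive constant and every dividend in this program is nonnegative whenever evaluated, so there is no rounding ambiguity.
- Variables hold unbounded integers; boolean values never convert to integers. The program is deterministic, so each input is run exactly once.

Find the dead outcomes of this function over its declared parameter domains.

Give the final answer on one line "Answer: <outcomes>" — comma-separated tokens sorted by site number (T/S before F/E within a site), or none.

checking every outcome against all 98 domain inputs:
  B2=F: unreachable across the whole domain -> dead
  reachable outcomes have witnesses, e.g. B1=T (e.g. g=1, x=-4), B1=F (e.g. g=5, x=-4), B2=T (e.g. g=1, x=-4), B3=S (e.g. g=1, x=-4)

Answer: B2=F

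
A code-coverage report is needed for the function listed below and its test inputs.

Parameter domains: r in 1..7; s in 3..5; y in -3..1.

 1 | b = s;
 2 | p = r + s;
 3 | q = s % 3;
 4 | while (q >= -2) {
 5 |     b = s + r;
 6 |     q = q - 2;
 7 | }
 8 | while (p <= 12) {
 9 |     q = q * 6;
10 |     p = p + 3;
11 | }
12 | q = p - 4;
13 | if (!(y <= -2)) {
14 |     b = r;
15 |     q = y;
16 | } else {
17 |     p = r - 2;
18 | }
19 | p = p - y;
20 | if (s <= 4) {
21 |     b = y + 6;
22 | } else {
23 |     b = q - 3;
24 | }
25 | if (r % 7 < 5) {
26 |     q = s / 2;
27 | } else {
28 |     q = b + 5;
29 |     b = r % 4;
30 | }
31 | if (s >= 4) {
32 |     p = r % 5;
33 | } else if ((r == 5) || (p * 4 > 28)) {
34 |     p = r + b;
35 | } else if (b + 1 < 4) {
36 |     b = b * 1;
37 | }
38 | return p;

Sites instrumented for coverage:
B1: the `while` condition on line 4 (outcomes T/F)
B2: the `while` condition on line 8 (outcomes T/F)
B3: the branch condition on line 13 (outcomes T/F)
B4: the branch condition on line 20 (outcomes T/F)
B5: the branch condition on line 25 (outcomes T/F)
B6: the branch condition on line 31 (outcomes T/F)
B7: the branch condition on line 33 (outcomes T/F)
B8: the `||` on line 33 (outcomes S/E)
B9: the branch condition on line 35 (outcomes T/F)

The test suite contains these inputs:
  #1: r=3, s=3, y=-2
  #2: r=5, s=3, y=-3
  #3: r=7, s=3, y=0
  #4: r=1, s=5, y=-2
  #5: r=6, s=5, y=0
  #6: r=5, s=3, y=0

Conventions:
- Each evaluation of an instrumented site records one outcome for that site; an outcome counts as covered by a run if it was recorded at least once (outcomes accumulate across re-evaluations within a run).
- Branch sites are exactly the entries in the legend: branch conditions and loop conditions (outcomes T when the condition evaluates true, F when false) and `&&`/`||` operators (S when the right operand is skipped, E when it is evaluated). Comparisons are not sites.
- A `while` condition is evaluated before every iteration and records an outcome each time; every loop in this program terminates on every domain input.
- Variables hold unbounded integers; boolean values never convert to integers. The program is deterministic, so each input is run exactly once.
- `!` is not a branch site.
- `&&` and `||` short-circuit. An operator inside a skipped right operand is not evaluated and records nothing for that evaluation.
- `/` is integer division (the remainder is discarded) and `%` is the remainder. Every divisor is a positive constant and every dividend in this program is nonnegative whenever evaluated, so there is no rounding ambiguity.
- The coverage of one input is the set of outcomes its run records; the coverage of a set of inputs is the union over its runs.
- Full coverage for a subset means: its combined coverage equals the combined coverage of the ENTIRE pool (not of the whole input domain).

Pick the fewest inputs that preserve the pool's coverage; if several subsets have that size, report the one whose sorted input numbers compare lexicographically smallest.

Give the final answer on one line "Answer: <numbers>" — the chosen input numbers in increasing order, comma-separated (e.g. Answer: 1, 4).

run #1 (r=3, s=3, y=-2) runs B1->T, B1->T, B1->F, B2->T, B2->T, B2->T, B2->F, B3->F, B4->T, B5->T, B6->F, B8->E, B7->F, B9->F; records B1=T, B1=F, B2=T, B2=F, B3=F, B4=T, B5=T, B6=F, B7=F, B8=E, B9=F
run #2 (r=5, s=3, y=-3) runs B1->T, B1->T, B1->F, B2->T, B2->T, B2->F, B3->F, B4->T, B5->F, B6->F, B8->S, B7->T; records B1=T, B1=F, B2=T, B2=F, B3=F, B4=T, B5=F, B6=F, B7=T, B8=S
run #3 (r=7, s=3, y=0) runs B1->T, B1->T, B1->F, B2->T, B2->F, B3->T, B4->T, B5->T, B6->F, B8->E, B7->T; records B1=T, B1=F, B2=T, B2=F, B3=T, B4=T, B5=T, B6=F, B7=T, B8=E
run #4 (r=1, s=5, y=-2) runs B1->T, B1->T, B1->T, B1->F, B2->T, B2->T, B2->T, B2->F, B3->F, B4->F, B5->T, B6->T; records B1=T, B1=F, B2=T, B2=F, B3=F, B4=F, B5=T, B6=T
run #5 (r=6, s=5, y=0) runs B1->T, B1->T, B1->T, B1->F, B2->T, B2->F, B3->T, B4->F, B5->F, B6->T; records B1=T, B1=F, B2=T, B2=F, B3=T, B4=F, B5=F, B6=T
run #6 (r=5, s=3, y=0) runs B1->T, B1->T, B1->F, B2->T, B2->T, B2->F, B3->T, B4->T, B5->F, B6->F, B8->S, B7->T; records B1=T, B1=F, B2=T, B2=F, B3=T, B4=T, B5=F, B6=F, B7=T, B8=S
together the pool reaches 17 outcomes: B1=T, B1=F, B2=T, B2=F, B3=T, B3=F, B4=T, B4=F, B5=T, B5=F, B6=T, B6=F, B7=T, B7=F, B8=S, B8=E, B9=F
checked all size-1 subsets: none covers 17 outcomes (max 11/17)
checked all size-2 subsets: none covers 17 outcomes (max 15/17)
at size 3, {1, 2, 5} reaches all 17 outcomes; every lexicographically earlier size-3 subset fails

Answer: 1, 2, 5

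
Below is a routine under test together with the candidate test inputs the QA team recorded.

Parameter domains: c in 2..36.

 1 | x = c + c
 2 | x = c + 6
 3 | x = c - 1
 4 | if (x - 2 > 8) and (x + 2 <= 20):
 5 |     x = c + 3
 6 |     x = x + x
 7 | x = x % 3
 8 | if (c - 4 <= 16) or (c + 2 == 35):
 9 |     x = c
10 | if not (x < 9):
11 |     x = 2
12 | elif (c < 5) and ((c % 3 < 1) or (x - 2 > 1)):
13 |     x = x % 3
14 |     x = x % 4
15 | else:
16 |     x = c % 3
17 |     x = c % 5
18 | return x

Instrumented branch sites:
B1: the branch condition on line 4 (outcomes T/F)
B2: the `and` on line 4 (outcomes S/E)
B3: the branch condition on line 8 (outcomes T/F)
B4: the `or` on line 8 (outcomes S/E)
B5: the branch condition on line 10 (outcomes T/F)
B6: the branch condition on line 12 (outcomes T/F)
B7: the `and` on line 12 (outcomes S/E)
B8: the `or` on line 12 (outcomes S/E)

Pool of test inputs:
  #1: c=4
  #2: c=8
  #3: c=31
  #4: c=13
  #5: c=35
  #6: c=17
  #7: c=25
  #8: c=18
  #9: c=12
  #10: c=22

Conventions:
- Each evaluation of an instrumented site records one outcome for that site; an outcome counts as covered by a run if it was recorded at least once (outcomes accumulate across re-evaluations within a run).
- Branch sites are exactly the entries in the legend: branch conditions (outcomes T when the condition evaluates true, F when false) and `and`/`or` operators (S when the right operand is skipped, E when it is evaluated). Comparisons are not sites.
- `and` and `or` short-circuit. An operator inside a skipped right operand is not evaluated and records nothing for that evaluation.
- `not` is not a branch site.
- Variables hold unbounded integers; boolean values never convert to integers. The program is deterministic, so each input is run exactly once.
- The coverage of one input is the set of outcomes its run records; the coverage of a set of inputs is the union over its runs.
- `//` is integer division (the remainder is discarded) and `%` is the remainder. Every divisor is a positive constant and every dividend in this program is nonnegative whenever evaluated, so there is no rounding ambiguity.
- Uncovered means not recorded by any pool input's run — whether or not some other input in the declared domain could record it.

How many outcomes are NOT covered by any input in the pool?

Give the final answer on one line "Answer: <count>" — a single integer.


#1 (c=4) -> covered: B1=F, B2=S, B3=T, B4=S, B5=F, B6=T, B7=E, B8=E
#2 (c=8) -> covered: B1=F, B2=S, B3=T, B4=S, B5=F, B6=F, B7=S
#3 (c=31) -> covered: B1=F, B2=E, B3=F, B4=E, B5=F, B6=F, B7=S
#4 (c=13) -> covered: B1=T, B2=E, B3=T, B4=S, B5=T
#5 (c=35) -> covered: B1=F, B2=E, B3=F, B4=E, B5=F, B6=F, B7=S
#6 (c=17) -> covered: B1=T, B2=E, B3=T, B4=S, B5=T
#7 (c=25) -> covered: B1=F, B2=E, B3=F, B4=E, B5=F, B6=F, B7=S
#8 (c=18) -> covered: B1=T, B2=E, B3=T, B4=S, B5=T
#9 (c=12) -> covered: B1=T, B2=E, B3=T, B4=S, B5=T
#10 (c=22) -> covered: B1=F, B2=E, B3=F, B4=E, B5=F, B6=F, B7=S
union over the pool: B1=T, B1=F, B2=S, B2=E, B3=T, B3=F, B4=S, B4=E, B5=T, B5=F, B6=T, B6=F, B7=S, B7=E, B8=E
uncovered (1 of 16): B8=S
Answer: 1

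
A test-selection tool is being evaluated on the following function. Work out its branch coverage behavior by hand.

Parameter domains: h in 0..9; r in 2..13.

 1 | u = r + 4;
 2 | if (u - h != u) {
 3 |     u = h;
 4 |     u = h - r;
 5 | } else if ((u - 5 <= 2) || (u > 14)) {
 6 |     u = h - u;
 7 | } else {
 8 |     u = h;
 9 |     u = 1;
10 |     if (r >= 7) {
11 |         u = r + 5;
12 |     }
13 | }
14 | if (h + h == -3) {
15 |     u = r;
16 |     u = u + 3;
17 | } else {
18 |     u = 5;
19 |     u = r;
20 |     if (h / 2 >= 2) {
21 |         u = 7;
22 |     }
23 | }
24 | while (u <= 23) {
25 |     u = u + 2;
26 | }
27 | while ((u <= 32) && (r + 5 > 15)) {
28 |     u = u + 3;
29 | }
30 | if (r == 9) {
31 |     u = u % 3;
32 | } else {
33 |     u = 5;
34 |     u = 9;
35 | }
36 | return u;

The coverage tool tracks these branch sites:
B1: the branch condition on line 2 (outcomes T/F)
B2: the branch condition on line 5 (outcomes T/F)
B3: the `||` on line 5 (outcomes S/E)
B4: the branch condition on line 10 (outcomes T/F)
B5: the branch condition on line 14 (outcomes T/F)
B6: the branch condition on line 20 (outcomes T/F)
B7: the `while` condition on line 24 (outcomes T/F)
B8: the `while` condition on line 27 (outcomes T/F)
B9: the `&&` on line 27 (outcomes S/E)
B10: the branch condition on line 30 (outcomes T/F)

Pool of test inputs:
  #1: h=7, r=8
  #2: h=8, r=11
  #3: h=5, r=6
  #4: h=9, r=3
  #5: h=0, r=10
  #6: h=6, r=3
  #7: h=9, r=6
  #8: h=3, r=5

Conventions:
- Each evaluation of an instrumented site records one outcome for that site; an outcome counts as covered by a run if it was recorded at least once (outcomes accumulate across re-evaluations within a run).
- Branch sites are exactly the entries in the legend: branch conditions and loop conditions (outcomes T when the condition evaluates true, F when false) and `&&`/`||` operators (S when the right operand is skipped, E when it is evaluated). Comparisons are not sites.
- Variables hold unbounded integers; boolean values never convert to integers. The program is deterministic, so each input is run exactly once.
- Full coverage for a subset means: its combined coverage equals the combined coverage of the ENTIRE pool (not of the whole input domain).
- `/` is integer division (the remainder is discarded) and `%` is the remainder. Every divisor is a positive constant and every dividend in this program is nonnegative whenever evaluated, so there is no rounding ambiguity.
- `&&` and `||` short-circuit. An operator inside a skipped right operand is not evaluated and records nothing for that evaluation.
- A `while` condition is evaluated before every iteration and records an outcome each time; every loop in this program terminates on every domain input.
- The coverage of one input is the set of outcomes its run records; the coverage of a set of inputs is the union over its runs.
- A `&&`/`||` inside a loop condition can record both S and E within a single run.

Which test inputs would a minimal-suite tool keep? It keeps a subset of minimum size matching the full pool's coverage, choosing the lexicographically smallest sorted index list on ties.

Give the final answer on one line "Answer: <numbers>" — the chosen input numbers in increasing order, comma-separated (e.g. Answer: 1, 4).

test 1 (h=7, r=8) fires B1->T, B5->F, B6->T, B7->T, B7->T, B7->T, B7->T, B7->T, B7->T, B7->T, B7->T, B7->T, B7->F, B9->E, ...; hits B1=T, B5=F, B6=T, B7=T, B7=F, B8=F, B9=E, B10=F
test 2 (h=8, r=11) fires B1->T, B5->F, B6->T, B7->T, B7->T, B7->T, B7->T, B7->T, B7->T, B7->T, B7->T, B7->T, B7->F, B9->E, ...; hits B1=T, B5=F, B6=T, B7=T, B7=F, B8=T, B8=F, B9=S, B9=E, B10=F
test 3 (h=5, r=6) fires B1->T, B5->F, B6->T, B7->T, B7->T, B7->T, B7->T, B7->T, B7->T, B7->T, B7->T, B7->T, B7->F, B9->E, ...; hits B1=T, B5=F, B6=T, B7=T, B7=F, B8=F, B9=E, B10=F
test 4 (h=9, r=3) fires B1->T, B5->F, B6->T, B7->T, B7->T, B7->T, B7->T, B7->T, B7->T, B7->T, B7->T, B7->T, B7->F, B9->E, ...; hits B1=T, B5=F, B6=T, B7=T, B7=F, B8=F, B9=E, B10=F
test 5 (h=0, r=10) fires B1->F, B3->E, B2->F, B4->T, B5->F, B6->F, B7->T, B7->T, B7->T, B7->T, B7->T, B7->T, B7->T, B7->F, ...; hits B1=F, B2=F, B3=E, B4=T, B5=F, B6=F, B7=T, B7=F, B8=F, B9=E, B10=F
test 6 (h=6, r=3) fires B1->T, B5->F, B6->T, B7->T, B7->T, B7->T, B7->T, B7->T, B7->T, B7->T, B7->T, B7->T, B7->F, B9->E, ...; hits B1=T, B5=F, B6=T, B7=T, B7=F, B8=F, B9=E, B10=F
test 7 (h=9, r=6) fires B1->T, B5->F, B6->T, B7->T, B7->T, B7->T, B7->T, B7->T, B7->T, B7->T, B7->T, B7->T, B7->F, B9->E, ...; hits B1=T, B5=F, B6=T, B7=T, B7=F, B8=F, B9=E, B10=F
test 8 (h=3, r=5) fires B1->T, B5->F, B6->F, B7->T, B7->T, B7->T, B7->T, B7->T, B7->T, B7->T, B7->T, B7->T, B7->T, B7->F, ...; hits B1=T, B5=F, B6=F, B7=T, B7=F, B8=F, B9=E, B10=F
union over all inputs: B1=T, B1=F, B2=F, B3=E, B4=T, B5=F, B6=T, B6=F, B7=T, B7=F, B8=T, B8=F, B9=S, B9=E, B10=F (15 outcomes)
checked all size-1 subsets: none covers 15 outcomes (max 11/15)
at size 2, {2, 5} reaches all 15 outcomes; every lexicographically earlier size-2 subset fails

Answer: 2, 5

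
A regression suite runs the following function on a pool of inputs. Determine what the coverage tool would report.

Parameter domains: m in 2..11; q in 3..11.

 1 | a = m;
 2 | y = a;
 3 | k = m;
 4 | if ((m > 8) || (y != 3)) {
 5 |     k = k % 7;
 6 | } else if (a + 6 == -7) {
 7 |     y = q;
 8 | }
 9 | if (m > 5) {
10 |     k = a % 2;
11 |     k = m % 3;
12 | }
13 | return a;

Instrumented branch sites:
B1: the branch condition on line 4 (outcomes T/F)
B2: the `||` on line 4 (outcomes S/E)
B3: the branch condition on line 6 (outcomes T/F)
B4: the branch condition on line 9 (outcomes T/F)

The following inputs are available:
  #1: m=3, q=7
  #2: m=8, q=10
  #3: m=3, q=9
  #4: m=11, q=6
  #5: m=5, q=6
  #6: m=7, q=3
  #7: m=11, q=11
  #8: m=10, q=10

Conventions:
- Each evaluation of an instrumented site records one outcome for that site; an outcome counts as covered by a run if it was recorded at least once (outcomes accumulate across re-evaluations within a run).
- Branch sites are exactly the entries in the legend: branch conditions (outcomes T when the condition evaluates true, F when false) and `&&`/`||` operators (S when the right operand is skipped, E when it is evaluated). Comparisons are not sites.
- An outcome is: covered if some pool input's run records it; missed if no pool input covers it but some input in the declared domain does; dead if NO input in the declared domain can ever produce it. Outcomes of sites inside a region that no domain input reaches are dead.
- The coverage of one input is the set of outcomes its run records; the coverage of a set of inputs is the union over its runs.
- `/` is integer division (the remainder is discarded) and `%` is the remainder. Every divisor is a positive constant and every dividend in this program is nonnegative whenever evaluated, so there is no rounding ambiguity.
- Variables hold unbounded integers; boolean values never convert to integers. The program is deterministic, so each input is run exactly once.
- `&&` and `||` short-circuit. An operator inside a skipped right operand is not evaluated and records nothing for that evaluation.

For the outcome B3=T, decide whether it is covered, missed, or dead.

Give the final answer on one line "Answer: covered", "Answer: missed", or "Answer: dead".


no pool input records B3=T
checking all 90 inputs in the declared domain: B3=T is never recorded -> dead
Answer: dead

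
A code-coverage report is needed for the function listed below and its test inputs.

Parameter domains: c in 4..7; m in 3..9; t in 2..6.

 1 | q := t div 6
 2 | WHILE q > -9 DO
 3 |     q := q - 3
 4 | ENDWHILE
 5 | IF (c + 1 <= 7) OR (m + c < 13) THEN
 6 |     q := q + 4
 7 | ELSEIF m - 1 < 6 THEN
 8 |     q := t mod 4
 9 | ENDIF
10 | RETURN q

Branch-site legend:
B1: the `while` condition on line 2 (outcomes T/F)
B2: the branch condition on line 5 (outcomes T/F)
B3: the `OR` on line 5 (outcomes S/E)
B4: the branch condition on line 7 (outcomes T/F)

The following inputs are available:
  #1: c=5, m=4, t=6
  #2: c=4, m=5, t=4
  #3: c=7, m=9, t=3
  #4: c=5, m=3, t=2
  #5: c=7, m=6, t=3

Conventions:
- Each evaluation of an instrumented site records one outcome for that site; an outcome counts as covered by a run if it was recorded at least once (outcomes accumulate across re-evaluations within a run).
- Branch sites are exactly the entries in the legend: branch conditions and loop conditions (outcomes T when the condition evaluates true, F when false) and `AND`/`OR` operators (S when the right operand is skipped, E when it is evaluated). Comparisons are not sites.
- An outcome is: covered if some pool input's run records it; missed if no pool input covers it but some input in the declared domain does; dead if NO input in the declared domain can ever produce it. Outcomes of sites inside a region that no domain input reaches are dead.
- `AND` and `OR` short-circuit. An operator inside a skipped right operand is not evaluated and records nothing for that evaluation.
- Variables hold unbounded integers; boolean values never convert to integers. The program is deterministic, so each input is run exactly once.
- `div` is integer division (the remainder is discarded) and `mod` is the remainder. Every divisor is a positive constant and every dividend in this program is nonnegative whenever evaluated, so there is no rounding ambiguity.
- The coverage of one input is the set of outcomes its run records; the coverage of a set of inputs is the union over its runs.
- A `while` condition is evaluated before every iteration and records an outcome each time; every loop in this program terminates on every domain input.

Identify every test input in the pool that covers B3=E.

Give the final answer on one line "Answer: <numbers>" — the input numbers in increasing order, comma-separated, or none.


input #1 (c=5, m=4, t=6): never hits B3=E
input #2 (c=4, m=5, t=4): never hits B3=E
input #3 (c=7, m=9, t=3): hits B3=E
input #4 (c=5, m=3, t=2): never hits B3=E
input #5 (c=7, m=6, t=3): hits B3=E
Answer: 3, 5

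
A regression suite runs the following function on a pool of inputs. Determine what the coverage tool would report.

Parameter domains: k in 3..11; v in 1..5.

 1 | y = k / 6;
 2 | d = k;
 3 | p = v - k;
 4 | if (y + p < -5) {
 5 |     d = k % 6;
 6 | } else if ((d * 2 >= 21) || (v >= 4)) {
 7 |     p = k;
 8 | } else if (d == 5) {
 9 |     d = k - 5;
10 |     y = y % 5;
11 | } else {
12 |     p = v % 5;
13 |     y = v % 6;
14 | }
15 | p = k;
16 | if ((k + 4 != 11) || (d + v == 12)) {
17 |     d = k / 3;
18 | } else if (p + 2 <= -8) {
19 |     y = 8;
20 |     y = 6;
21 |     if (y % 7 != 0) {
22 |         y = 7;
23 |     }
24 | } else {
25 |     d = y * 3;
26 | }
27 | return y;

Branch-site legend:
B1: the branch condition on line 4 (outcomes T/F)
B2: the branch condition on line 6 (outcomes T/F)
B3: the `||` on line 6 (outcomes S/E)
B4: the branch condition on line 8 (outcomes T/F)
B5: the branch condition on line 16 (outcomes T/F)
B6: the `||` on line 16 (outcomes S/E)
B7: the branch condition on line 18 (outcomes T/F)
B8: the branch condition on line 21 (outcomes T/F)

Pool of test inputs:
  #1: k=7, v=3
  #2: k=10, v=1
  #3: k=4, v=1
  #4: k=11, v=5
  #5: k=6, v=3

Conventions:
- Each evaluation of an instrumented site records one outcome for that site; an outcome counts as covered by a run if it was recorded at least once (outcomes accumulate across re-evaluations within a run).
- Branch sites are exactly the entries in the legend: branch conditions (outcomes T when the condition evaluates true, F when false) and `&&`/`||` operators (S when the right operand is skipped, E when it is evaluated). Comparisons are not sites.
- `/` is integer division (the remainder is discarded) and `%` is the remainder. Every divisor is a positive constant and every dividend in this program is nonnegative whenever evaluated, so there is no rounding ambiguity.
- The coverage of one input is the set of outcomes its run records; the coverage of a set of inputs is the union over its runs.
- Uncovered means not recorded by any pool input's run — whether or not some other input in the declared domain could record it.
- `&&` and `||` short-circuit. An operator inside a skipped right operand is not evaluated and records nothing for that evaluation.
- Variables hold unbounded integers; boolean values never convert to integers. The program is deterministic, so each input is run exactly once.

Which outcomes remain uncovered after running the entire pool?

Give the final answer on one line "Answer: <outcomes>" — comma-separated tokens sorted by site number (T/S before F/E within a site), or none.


run #1 (k=7, v=3) runs B1->F, B3->E, B2->F, B4->F, B6->E, B5->F, B7->F; records B1=F, B2=F, B3=E, B4=F, B5=F, B6=E, B7=F
run #2 (k=10, v=1) runs B1->T, B6->S, B5->T; records B1=T, B5=T, B6=S
run #3 (k=4, v=1) runs B1->F, B3->E, B2->F, B4->F, B6->S, B5->T; records B1=F, B2=F, B3=E, B4=F, B5=T, B6=S
run #4 (k=11, v=5) runs B1->F, B3->S, B2->T, B6->S, B5->T; records B1=F, B2=T, B3=S, B5=T, B6=S
run #5 (k=6, v=3) runs B1->F, B3->E, B2->F, B4->F, B6->S, B5->T; records B1=F, B2=F, B3=E, B4=F, B5=T, B6=S
union over the pool: B1=T, B1=F, B2=T, B2=F, B3=S, B3=E, B4=F, B5=T, B5=F, B6=S, B6=E, B7=F
uncovered (4 of 16): B4=T, B7=T, B8=T, B8=F
Answer: B4=T, B7=T, B8=T, B8=F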